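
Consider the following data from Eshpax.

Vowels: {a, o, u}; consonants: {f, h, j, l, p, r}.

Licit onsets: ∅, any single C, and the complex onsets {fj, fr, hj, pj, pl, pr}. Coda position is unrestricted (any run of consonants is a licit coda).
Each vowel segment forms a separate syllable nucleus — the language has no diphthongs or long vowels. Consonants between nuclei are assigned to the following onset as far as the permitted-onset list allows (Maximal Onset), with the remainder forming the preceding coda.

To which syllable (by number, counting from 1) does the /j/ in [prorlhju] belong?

2

Vowels present: o, u; each is a nucleus, giving 2 syllables.
σ1/σ2 boundary: /rlhj/ splits as /rl/ + /hj/ (/hj/ is the longest suffix that is a licit onset).
So the parse is prorl.hju.
The /j/ is in the onset of syllable 2 (/hju/).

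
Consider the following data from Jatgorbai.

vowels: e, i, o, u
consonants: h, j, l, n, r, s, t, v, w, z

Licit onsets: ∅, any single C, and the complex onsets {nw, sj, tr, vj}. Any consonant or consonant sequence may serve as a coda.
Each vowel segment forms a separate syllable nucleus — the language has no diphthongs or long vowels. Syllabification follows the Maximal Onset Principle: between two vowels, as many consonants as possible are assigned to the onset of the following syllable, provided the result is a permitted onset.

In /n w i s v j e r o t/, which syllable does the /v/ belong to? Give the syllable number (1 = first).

Vowels present: i, e, o; each is a nucleus, giving 3 syllables.
V1 /i/ – V2 /e/: cluster /svj/ — the longest permitted-onset suffix is /vj/; onset = /vj/, preceding coda = /s/.
V2 /e/ – V3 /o/: /r/ → onset of the next syllable (single consonants are always licit onsets).
Putting it together: nwis.vje.rot.
The /v/ is in the onset of syllable 2 (/vje/).

2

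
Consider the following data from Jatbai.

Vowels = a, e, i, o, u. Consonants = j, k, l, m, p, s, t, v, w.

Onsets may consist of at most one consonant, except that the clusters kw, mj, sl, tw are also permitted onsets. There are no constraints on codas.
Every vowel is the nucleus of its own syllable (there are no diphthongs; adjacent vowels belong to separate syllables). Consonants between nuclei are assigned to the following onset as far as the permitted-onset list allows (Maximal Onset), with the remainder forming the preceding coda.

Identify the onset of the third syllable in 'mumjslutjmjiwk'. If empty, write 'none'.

mj

Nuclei (vowels): u, u, i → 3 syllables.
V1 /u/ – V2 /u/: /mjsl/ splits as /mj/ + /sl/ (/sl/ is the longest suffix that is a licit onset).
V2 /u/ – V3 /i/: /tjmj/ — longest licit onset from the right is /mj/, leaving /tj/ as coda.
Result: mumj.slutj.mjiwk.
Syllable 3 is /mjiwk/: onset /mj/, nucleus /i/, coda /wk/.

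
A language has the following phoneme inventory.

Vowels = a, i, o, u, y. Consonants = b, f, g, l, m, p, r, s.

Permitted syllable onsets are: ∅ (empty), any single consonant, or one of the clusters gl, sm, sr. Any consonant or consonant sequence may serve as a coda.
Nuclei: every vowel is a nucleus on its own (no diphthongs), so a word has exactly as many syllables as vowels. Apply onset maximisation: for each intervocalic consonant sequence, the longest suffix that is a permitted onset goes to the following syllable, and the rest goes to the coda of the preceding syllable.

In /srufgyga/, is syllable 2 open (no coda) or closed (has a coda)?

open

Nuclei (vowels): u, y, a → 3 syllables.
σ1/σ2 boundary: /fg/; trying suffixes from longest down, /g/ is the first permitted one, so coda /f/ | onset /g/.
σ2/σ3 boundary: /g/ → onset of the next syllable (single consonants are always licit onsets).
Syllabification: sruf.gy.ga.
Syllable 2 is /gy/; it ends in its nucleus with no coda, so it is open.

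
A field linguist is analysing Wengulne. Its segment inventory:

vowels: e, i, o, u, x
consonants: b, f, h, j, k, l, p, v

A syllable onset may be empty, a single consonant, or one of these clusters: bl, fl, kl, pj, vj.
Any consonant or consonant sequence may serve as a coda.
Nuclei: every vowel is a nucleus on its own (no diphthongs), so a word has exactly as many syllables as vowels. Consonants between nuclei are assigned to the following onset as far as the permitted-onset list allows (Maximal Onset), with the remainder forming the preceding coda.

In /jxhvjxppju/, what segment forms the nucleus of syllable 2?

x

Vowels present: x, x, u; each is a nucleus, giving 3 syllables.
The second nucleus (vowel 2 from the left) is /x/.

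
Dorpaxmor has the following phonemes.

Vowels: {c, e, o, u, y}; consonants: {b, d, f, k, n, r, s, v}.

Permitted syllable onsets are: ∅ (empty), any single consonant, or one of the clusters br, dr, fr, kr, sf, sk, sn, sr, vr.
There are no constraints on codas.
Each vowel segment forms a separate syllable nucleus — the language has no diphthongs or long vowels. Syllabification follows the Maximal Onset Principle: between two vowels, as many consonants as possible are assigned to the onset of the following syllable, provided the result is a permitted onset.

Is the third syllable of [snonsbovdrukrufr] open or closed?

open

The vowels are o, o, u, u — 4 nuclei, so 4 syllables.
/o…o/ gap (V1→V2): /nsb/ splits as /ns/ + /b/ (/b/ is the longest suffix that is a licit onset).
/o…u/ gap (V2→V3): /vdr/; trying suffixes from longest down, /dr/ is the first permitted one, so coda /v/ | onset /dr/.
/u…u/ gap (V3→V4): /kr/ — entire cluster is a permitted onset → onset /kr/, coda ∅.
Putting it together: snons.bov.dru.krufr.
Syllable 3 is /dru/; it ends in its nucleus with no coda, so it is open.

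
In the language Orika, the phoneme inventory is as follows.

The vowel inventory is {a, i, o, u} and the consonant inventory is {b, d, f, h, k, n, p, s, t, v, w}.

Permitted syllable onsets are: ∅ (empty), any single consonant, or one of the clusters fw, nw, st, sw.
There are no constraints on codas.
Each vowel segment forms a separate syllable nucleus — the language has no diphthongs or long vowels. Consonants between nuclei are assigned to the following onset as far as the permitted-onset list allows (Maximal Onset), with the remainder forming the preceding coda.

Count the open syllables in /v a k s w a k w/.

Nuclei (vowels): a, a → 2 syllables.
V1 /a/ – V2 /a/: cluster /ksw/ — the longest permitted-onset suffix is /sw/; onset = /sw/, preceding coda = /k/.
Syllabification: vak.swakw.
Classifying each syllable: /vak/ (closed), /swakw/ (closed).
Open syllables: 0.

0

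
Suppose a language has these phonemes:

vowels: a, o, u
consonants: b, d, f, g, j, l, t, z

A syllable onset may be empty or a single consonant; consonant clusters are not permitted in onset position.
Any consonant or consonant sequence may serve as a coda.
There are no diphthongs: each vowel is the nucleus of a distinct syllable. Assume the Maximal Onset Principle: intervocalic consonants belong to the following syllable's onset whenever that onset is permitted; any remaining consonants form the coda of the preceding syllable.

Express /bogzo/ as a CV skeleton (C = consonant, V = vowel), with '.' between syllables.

CVC.CV

The vowels are o, o — 2 nuclei, so 2 syllables.
/o…o/ gap (V1→V2): /gz/ — longest licit onset from the right is /z/, leaving /g/ as coda.
So the parse is bog.zo.
Mapping each syllable to C/V: /bog/ → CVC, /zo/ → CV.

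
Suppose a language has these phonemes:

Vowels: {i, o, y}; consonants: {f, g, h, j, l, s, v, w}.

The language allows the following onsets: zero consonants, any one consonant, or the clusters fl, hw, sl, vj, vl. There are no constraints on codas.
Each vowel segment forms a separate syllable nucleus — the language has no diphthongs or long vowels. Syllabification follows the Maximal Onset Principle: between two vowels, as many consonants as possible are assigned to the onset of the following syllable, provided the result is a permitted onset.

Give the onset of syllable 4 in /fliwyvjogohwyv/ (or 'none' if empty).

Nuclei (vowels): i, y, o, o, y → 5 syllables.
/i…y/ gap (V1→V2): /w/ is a single consonant, so it becomes the next onset.
/y…o/ gap (V2→V3): /vj/ — entire cluster is a permitted onset → onset /vj/, coda ∅.
/o…o/ gap (V3→V4): /g/ is a single consonant, so it becomes the next onset.
/o…y/ gap (V4→V5): /hw/ — entire cluster is a permitted onset → onset /hw/, coda ∅.
So the parse is fli.wy.vjo.go.hwyv.
Syllable 4 is /go/: onset /g/, nucleus /o/, coda ∅.

g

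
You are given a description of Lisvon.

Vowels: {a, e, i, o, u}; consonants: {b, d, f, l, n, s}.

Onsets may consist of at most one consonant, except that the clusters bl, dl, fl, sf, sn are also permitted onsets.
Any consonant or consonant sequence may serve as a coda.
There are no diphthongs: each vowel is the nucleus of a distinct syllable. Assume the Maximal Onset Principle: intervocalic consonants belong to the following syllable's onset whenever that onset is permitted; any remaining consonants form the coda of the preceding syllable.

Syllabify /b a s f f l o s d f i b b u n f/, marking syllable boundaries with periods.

Nuclei (vowels): a, o, i, u → 4 syllables.
Between /a/ (V1) and /o/ (V2): cluster /sffl/ — the longest permitted-onset suffix is /fl/; onset = /fl/, preceding coda = /sf/.
Between /o/ (V2) and /i/ (V3): /sdf/ — longest licit onset from the right is /f/, leaving /sd/ as coda.
Between /i/ (V3) and /u/ (V4): cluster /bb/ — the longest permitted-onset suffix is /b/; onset = /b/, preceding coda = /b/.

basf.flosd.fib.bunf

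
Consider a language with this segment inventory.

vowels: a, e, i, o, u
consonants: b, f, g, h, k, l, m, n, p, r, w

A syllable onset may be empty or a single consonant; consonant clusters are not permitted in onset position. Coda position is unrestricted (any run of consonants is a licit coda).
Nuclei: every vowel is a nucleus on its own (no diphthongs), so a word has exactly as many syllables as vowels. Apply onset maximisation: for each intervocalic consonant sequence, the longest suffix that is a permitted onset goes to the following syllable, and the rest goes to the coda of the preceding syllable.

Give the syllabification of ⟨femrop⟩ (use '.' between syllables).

Vowels present: e, o; each is a nucleus, giving 2 syllables.
/e…o/ gap (V1→V2): /mr/; trying suffixes from longest down, /r/ is the first permitted one, so coda /m/ | onset /r/.

fem.rop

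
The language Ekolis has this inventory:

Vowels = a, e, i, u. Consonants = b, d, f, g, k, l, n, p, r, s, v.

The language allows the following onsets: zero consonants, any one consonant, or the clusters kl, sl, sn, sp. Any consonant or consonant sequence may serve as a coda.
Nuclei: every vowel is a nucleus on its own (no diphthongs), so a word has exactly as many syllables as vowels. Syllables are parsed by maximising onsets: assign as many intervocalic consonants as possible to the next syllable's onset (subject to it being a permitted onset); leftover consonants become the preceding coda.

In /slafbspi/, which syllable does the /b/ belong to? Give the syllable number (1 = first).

1

The vowels are a, i — 2 nuclei, so 2 syllables.
σ1/σ2 boundary: /fbsp/ splits as /fb/ + /sp/ (/sp/ is the longest suffix that is a licit onset).
Putting it together: slafb.spi.
The /b/ is in the coda of syllable 1 (/slafb/).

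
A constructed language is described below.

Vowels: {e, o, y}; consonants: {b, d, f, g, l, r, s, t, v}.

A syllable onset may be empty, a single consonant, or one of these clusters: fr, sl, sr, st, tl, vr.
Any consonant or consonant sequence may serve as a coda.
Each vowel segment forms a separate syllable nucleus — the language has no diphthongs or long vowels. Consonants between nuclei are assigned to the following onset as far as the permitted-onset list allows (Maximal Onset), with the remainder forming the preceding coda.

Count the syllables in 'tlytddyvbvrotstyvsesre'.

6

Nuclei (vowels): y, y, o, y, e, e → 6 syllables.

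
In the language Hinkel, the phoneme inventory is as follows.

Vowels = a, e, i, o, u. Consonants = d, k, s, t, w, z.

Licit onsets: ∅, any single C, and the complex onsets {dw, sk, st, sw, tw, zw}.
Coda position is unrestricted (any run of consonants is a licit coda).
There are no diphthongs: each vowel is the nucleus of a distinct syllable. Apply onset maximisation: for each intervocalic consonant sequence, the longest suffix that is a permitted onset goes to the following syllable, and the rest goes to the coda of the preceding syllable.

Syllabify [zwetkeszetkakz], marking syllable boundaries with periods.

zwet.kes.zet.kakz

Vowels present: e, e, e, a; each is a nucleus, giving 4 syllables.
/e…e/ gap (V1→V2): /tk/ — longest licit onset from the right is /k/, leaving /t/ as coda.
/e…e/ gap (V2→V3): cluster /sz/ — the longest permitted-onset suffix is /z/; onset = /z/, preceding coda = /s/.
/e…a/ gap (V3→V4): cluster /tk/ — the longest permitted-onset suffix is /k/; onset = /k/, preceding coda = /t/.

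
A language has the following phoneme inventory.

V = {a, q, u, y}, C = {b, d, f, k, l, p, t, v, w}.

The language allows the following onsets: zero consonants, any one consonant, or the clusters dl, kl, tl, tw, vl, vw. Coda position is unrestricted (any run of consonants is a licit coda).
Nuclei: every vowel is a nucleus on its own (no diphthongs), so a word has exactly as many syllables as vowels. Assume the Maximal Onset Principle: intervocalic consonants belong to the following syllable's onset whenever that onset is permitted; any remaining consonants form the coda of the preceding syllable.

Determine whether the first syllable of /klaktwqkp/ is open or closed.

The vowels are a, q — 2 nuclei, so 2 syllables.
/a…q/ gap (V1→V2): /ktw/ splits as /k/ + /tw/ (/tw/ is the longest suffix that is a licit onset).
Syllabification: klak.twqkp.
Syllable 1 is /klak/ with coda /k/, so it is closed.

closed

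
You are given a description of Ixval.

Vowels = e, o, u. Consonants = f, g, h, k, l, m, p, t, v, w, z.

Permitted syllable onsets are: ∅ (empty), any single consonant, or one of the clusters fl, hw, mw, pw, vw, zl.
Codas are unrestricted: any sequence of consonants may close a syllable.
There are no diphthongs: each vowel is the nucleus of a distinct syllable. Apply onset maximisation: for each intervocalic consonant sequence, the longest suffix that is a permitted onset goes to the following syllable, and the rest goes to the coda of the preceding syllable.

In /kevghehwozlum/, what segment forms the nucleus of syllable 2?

Vowels present: e, e, o, u; each is a nucleus, giving 4 syllables.
The second nucleus (vowel 2 from the left) is /e/.

e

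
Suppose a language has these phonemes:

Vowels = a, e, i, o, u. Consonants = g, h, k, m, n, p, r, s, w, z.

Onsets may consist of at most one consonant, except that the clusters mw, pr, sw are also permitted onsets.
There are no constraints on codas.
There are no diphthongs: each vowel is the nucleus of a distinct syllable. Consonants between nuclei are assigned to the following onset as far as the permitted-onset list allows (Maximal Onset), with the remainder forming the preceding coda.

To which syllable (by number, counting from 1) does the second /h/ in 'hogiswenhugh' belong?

The vowels are o, i, e, u — 4 nuclei, so 4 syllables.
Between /o/ (V1) and /i/ (V2): just /g/ — single C goes to the following onset.
Between /i/ (V2) and /e/ (V3): /sw/ is a licit onset in full, so it all attaches to the next syllable.
Between /e/ (V3) and /u/ (V4): /nh/ — longest licit onset from the right is /h/, leaving /n/ as coda.
Syllabification: ho.gi.swen.hugh.
The second /h/ is in the onset of syllable 4 (/hugh/).

4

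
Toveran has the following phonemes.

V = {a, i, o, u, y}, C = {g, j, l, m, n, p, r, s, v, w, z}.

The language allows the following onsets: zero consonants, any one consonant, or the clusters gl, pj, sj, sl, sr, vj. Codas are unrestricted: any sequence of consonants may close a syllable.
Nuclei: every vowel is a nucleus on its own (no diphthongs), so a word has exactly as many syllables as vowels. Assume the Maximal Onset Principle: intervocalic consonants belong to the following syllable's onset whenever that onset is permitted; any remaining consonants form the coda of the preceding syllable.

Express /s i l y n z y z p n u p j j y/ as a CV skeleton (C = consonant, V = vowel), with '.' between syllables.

CV.CVC.CVCC.CVCC.CV

Vowels present: i, y, y, u, y; each is a nucleus, giving 5 syllables.
V1 /i/ – V2 /y/: just /l/ — single C goes to the following onset.
V2 /y/ – V3 /y/: /nz/ — longest licit onset from the right is /z/, leaving /n/ as coda.
V3 /y/ – V4 /u/: /zpn/ splits as /zp/ + /n/ (/n/ is the longest suffix that is a licit onset).
V4 /u/ – V5 /y/: /pjj/ splits as /pj/ + /j/ (/j/ is the longest suffix that is a licit onset).
Syllabification: si.lyn.zyzp.nupj.jy.
Mapping each syllable to C/V: /si/ → CV, /lyn/ → CVC, /zyzp/ → CVCC, /nupj/ → CVCC, /jy/ → CV.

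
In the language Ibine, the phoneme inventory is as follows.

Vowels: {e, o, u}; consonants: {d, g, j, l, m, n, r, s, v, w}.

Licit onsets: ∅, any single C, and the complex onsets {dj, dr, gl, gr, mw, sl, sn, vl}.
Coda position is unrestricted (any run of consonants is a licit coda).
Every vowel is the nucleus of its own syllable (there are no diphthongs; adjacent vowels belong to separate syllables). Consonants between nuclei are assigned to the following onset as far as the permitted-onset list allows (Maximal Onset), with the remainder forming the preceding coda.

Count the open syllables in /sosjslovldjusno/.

2

The vowels are o, o, u, o — 4 nuclei, so 4 syllables.
/o…o/ gap (V1→V2): cluster /sjsl/ — the longest permitted-onset suffix is /sl/; onset = /sl/, preceding coda = /sj/.
/o…u/ gap (V2→V3): /vldj/ — longest licit onset from the right is /dj/, leaving /vl/ as coda.
/u…o/ gap (V3→V4): /sn/ is a licit onset in full, so it all attaches to the next syllable.
Result: sosj.slovl.dju.sno.
Classifying each syllable: /sosj/ (closed), /slovl/ (closed), /dju/ (open), /sno/ (open).
Open syllables: 2.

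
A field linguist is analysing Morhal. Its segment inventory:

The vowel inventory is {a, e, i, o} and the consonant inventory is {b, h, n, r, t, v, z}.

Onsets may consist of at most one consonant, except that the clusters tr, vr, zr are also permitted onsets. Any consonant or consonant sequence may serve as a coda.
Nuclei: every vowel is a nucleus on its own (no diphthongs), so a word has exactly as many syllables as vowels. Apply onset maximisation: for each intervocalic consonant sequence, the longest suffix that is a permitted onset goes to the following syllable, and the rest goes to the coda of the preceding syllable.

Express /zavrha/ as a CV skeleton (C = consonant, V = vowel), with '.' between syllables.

Vowels present: a, a; each is a nucleus, giving 2 syllables.
Between /a/ (V1) and /a/ (V2): /vrh/; trying suffixes from longest down, /h/ is the first permitted one, so coda /vr/ | onset /h/.
So the parse is zavr.ha.
Mapping each syllable to C/V: /zavr/ → CVCC, /ha/ → CV.

CVCC.CV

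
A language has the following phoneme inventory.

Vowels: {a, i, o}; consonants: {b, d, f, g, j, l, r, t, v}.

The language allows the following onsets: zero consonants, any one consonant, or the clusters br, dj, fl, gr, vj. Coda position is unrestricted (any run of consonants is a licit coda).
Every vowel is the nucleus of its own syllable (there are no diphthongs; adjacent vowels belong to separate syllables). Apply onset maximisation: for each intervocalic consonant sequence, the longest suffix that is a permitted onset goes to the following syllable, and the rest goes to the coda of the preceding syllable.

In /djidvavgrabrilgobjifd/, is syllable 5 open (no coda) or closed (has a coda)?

closed

Nuclei (vowels): i, a, a, i, o, i → 6 syllables.
σ1/σ2 boundary: /dv/ — longest licit onset from the right is /v/, leaving /d/ as coda.
σ2/σ3 boundary: cluster /vgr/ — the longest permitted-onset suffix is /gr/; onset = /gr/, preceding coda = /v/.
σ3/σ4 boundary: /br/ is a licit onset in full, so it all attaches to the next syllable.
σ4/σ5 boundary: cluster /lg/ — the longest permitted-onset suffix is /g/; onset = /g/, preceding coda = /l/.
σ5/σ6 boundary: /bj/ splits as /b/ + /j/ (/j/ is the longest suffix that is a licit onset).
Syllabification: djid.vav.gra.bril.gob.jifd.
Syllable 5 is /gob/ with coda /b/, so it is closed.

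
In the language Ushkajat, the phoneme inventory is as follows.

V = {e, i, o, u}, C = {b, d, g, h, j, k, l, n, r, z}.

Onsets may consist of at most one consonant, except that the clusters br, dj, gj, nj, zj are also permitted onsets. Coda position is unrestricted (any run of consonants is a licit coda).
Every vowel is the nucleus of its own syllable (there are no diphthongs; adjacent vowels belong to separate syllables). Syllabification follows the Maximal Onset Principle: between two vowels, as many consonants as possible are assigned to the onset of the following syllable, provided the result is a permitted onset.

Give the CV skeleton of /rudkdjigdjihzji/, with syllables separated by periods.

CVCC.CCVC.CCVC.CCV

Nuclei (vowels): u, i, i, i → 4 syllables.
V1 /u/ – V2 /i/: /dkdj/ splits as /dk/ + /dj/ (/dj/ is the longest suffix that is a licit onset).
V2 /i/ – V3 /i/: /gdj/ — longest licit onset from the right is /dj/, leaving /g/ as coda.
V3 /i/ – V4 /i/: /hzj/ — longest licit onset from the right is /zj/, leaving /h/ as coda.
Syllabification: rudk.djig.djih.zji.
Mapping each syllable to C/V: /rudk/ → CVCC, /djig/ → CCVC, /djih/ → CCVC, /zji/ → CCV.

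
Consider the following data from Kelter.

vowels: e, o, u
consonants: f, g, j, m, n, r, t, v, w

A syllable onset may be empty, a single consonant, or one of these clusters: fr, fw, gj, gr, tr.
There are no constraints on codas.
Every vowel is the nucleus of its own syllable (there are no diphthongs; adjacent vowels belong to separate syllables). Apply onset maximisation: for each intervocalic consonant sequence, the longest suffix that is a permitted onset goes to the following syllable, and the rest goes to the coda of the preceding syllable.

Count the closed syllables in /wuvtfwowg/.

2

Vowels present: u, o; each is a nucleus, giving 2 syllables.
σ1/σ2 boundary: /vtfw/ — longest licit onset from the right is /fw/, leaving /vt/ as coda.
Result: wuvt.fwowg.
Classifying each syllable: /wuvt/ (closed), /fwowg/ (closed).
Closed syllables: 2.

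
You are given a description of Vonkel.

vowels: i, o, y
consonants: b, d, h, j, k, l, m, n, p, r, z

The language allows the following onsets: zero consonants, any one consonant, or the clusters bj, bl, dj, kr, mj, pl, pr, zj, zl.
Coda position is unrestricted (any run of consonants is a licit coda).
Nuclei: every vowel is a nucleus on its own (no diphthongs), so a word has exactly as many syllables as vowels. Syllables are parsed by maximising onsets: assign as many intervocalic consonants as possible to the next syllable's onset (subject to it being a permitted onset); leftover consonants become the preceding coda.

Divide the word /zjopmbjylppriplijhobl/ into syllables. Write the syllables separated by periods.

zjopm.bjylp.pri.plij.hobl

Vowels present: o, y, i, i, o; each is a nucleus, giving 5 syllables.
Between /o/ (V1) and /y/ (V2): cluster /pmbj/ — the longest permitted-onset suffix is /bj/; onset = /bj/, preceding coda = /pm/.
Between /y/ (V2) and /i/ (V3): /lppr/ — longest licit onset from the right is /pr/, leaving /lp/ as coda.
Between /i/ (V3) and /i/ (V4): cluster /pl/ — /pl/ is itself a permitted onset, so the whole cluster goes right; preceding coda = ∅.
Between /i/ (V4) and /o/ (V5): /jh/; trying suffixes from longest down, /h/ is the first permitted one, so coda /j/ | onset /h/.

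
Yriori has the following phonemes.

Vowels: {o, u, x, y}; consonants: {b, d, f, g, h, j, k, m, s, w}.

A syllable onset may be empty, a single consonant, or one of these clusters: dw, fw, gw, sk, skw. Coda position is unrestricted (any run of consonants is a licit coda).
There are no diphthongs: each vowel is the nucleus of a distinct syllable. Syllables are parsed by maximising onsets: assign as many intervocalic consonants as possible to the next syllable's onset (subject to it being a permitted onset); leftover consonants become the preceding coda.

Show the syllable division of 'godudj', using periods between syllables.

go.dudj

Nuclei (vowels): o, u → 2 syllables.
σ1/σ2 boundary: just /d/ — single C goes to the following onset.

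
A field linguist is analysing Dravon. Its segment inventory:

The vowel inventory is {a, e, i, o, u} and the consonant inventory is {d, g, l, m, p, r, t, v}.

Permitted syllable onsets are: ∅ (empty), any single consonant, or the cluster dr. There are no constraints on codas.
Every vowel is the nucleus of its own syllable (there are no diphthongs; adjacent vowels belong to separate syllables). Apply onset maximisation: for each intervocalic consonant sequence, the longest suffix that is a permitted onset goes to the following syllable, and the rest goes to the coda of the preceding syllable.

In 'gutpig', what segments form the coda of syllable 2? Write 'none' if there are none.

Vowels present: u, i; each is a nucleus, giving 2 syllables.
σ1/σ2 boundary: /tp/ splits as /t/ + /p/ (/p/ is the longest suffix that is a licit onset).
Result: gut.pig.
Syllable 2 is /pig/: onset /p/, nucleus /i/, coda /g/.

g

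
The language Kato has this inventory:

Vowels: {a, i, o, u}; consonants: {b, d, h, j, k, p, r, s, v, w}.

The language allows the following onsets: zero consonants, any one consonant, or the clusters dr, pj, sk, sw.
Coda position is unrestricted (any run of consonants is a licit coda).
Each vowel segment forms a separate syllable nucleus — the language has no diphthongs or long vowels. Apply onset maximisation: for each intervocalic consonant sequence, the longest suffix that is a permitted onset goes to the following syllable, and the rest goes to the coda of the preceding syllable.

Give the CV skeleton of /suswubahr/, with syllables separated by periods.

The vowels are u, u, a — 3 nuclei, so 3 syllables.
Between /u/ (V1) and /u/ (V2): cluster /sw/ — /sw/ is itself a permitted onset, so the whole cluster goes right; preceding coda = ∅.
Between /u/ (V2) and /a/ (V3): just /b/ — single C goes to the following onset.
Result: su.swu.bahr.
Mapping each syllable to C/V: /su/ → CV, /swu/ → CCV, /bahr/ → CVCC.

CV.CCV.CVCC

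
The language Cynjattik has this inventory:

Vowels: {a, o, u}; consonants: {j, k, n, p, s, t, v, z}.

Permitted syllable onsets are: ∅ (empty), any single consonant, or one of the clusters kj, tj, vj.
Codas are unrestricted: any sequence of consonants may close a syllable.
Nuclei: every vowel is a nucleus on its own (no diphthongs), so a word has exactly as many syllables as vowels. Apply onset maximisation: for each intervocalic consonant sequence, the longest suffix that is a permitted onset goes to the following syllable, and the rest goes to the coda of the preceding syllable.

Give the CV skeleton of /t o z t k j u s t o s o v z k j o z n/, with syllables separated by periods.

CVCC.CCVC.CV.CVCC.CCVCC

The vowels are o, u, o, o, o — 5 nuclei, so 5 syllables.
Between /o/ (V1) and /u/ (V2): /ztkj/; trying suffixes from longest down, /kj/ is the first permitted one, so coda /zt/ | onset /kj/.
Between /u/ (V2) and /o/ (V3): /st/ splits as /s/ + /t/ (/t/ is the longest suffix that is a licit onset).
Between /o/ (V3) and /o/ (V4): /s/ is a single consonant, so it becomes the next onset.
Between /o/ (V4) and /o/ (V5): /vzkj/ — longest licit onset from the right is /kj/, leaving /vz/ as coda.
Result: tozt.kjus.to.sovz.kjozn.
Mapping each syllable to C/V: /tozt/ → CVCC, /kjus/ → CCVC, /to/ → CV, /sovz/ → CVCC, /kjozn/ → CCVCC.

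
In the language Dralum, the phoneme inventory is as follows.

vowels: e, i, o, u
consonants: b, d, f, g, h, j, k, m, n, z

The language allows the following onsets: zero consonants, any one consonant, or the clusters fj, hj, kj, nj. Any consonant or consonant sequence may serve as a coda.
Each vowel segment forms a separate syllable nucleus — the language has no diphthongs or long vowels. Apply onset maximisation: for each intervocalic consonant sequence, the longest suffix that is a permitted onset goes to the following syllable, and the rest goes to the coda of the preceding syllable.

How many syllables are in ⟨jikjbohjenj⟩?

3

The vowels are i, o, e — 3 nuclei, so 3 syllables.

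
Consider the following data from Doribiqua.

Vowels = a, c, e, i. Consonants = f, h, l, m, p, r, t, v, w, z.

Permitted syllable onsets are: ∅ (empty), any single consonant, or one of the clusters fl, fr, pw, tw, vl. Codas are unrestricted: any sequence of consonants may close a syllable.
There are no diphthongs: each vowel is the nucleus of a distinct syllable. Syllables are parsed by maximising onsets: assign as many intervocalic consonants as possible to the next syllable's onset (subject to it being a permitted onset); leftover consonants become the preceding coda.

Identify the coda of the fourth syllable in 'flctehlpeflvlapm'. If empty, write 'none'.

pm

The vowels are c, e, e, a — 4 nuclei, so 4 syllables.
σ1/σ2 boundary: just /t/ — single C goes to the following onset.
σ2/σ3 boundary: /hlp/; trying suffixes from longest down, /p/ is the first permitted one, so coda /hl/ | onset /p/.
σ3/σ4 boundary: /flvl/ splits as /fl/ + /vl/ (/vl/ is the longest suffix that is a licit onset).
So the parse is flc.tehl.pefl.vlapm.
Syllable 4 is /vlapm/: onset /vl/, nucleus /a/, coda /pm/.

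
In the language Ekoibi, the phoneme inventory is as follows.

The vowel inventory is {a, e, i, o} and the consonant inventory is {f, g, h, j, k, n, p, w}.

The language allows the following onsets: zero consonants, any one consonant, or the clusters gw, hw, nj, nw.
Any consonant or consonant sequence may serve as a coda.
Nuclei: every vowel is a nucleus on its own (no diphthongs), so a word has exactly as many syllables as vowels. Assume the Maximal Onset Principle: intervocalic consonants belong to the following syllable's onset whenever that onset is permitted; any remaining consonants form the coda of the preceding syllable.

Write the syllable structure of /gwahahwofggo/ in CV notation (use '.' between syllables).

Vowels present: a, a, o, o; each is a nucleus, giving 4 syllables.
σ1/σ2 boundary: /h/ is a single consonant, so it becomes the next onset.
σ2/σ3 boundary: /hw/ is a licit onset in full, so it all attaches to the next syllable.
σ3/σ4 boundary: /fgg/ splits as /fg/ + /g/ (/g/ is the longest suffix that is a licit onset).
Putting it together: gwa.ha.hwofg.go.
Mapping each syllable to C/V: /gwa/ → CCV, /ha/ → CV, /hwofg/ → CCVCC, /go/ → CV.

CCV.CV.CCVCC.CV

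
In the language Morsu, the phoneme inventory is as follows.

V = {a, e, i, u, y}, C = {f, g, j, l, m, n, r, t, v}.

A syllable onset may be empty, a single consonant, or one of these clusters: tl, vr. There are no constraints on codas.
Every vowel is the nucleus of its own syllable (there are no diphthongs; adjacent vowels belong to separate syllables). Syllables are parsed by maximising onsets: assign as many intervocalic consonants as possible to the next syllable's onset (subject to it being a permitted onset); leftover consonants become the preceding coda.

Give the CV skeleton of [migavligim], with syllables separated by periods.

CV.CVC.CV.CVC

The vowels are i, a, i, i — 4 nuclei, so 4 syllables.
Between /i/ (V1) and /a/ (V2): just /g/ — single C goes to the following onset.
Between /a/ (V2) and /i/ (V3): cluster /vl/ — the longest permitted-onset suffix is /l/; onset = /l/, preceding coda = /v/.
Between /i/ (V3) and /i/ (V4): /g/ → onset of the next syllable (single consonants are always licit onsets).
Putting it together: mi.gav.li.gim.
Mapping each syllable to C/V: /mi/ → CV, /gav/ → CVC, /li/ → CV, /gim/ → CVC.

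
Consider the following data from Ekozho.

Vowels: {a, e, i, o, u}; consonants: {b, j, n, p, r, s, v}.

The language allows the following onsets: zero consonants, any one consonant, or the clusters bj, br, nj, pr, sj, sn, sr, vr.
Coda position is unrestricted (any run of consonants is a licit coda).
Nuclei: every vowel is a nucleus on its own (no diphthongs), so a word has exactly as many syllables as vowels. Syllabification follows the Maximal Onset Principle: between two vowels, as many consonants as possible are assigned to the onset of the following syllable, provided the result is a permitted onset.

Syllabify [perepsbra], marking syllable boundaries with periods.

pe.reps.bra

Vowels present: e, e, a; each is a nucleus, giving 3 syllables.
σ1/σ2 boundary: /r/ is a single consonant, so it becomes the next onset.
σ2/σ3 boundary: cluster /psbr/ — the longest permitted-onset suffix is /br/; onset = /br/, preceding coda = /ps/.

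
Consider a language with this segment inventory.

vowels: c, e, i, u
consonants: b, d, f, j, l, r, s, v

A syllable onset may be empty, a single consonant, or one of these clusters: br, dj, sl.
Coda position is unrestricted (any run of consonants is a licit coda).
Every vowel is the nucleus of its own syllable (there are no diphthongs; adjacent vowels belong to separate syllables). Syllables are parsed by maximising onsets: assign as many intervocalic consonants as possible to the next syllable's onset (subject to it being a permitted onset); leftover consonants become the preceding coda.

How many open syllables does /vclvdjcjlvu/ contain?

1

Vowels present: c, c, u; each is a nucleus, giving 3 syllables.
V1 /c/ – V2 /c/: /lvdj/ splits as /lv/ + /dj/ (/dj/ is the longest suffix that is a licit onset).
V2 /c/ – V3 /u/: /jlv/ — longest licit onset from the right is /v/, leaving /jl/ as coda.
So the parse is vclv.djcjl.vu.
Classifying each syllable: /vclv/ (closed), /djcjl/ (closed), /vu/ (open).
Open syllables: 1.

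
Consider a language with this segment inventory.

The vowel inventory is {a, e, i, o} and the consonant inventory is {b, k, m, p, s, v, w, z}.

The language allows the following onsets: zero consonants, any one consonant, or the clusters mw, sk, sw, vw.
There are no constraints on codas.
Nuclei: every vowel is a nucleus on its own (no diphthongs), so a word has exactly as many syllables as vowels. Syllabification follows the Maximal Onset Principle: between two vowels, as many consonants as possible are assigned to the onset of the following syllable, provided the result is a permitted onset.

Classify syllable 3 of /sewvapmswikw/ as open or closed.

closed

Nuclei (vowels): e, a, i → 3 syllables.
V1 /e/ – V2 /a/: cluster /wv/ — the longest permitted-onset suffix is /v/; onset = /v/, preceding coda = /w/.
V2 /a/ – V3 /i/: /pmsw/ — longest licit onset from the right is /sw/, leaving /pm/ as coda.
Syllabification: sew.vapm.swikw.
Syllable 3 is /swikw/ with coda /kw/, so it is closed.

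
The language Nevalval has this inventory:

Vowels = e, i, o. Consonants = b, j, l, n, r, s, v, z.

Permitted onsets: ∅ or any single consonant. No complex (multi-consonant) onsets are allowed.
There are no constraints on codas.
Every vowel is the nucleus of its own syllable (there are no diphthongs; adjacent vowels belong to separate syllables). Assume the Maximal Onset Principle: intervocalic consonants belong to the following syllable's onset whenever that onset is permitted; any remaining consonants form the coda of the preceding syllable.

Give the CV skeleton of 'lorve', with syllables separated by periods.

The vowels are o, e — 2 nuclei, so 2 syllables.
V1 /o/ – V2 /e/: /rv/; trying suffixes from longest down, /v/ is the first permitted one, so coda /r/ | onset /v/.
Putting it together: lor.ve.
Mapping each syllable to C/V: /lor/ → CVC, /ve/ → CV.

CVC.CV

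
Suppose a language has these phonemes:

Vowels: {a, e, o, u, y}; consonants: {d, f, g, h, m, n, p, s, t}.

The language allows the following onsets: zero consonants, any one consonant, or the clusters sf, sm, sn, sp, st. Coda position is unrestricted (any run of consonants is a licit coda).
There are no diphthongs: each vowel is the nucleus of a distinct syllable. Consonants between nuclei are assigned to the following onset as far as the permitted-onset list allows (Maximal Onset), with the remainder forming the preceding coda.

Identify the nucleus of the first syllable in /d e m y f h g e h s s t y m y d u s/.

Vowels present: e, y, e, y, y, u; each is a nucleus, giving 6 syllables.
The first nucleus (vowel 1 from the left) is /e/.

e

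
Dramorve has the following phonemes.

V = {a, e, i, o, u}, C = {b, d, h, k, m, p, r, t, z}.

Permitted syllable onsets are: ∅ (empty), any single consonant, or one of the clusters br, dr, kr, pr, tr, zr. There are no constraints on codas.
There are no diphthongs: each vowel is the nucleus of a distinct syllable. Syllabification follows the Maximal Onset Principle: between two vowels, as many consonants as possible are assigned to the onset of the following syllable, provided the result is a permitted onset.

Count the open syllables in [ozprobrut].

Vowels present: o, o, u; each is a nucleus, giving 3 syllables.
V1 /o/ – V2 /o/: cluster /zpr/ — the longest permitted-onset suffix is /pr/; onset = /pr/, preceding coda = /z/.
V2 /o/ – V3 /u/: /br/ — entire cluster is a permitted onset → onset /br/, coda ∅.
Putting it together: oz.pro.brut.
Classifying each syllable: /oz/ (closed), /pro/ (open), /brut/ (closed).
Open syllables: 1.

1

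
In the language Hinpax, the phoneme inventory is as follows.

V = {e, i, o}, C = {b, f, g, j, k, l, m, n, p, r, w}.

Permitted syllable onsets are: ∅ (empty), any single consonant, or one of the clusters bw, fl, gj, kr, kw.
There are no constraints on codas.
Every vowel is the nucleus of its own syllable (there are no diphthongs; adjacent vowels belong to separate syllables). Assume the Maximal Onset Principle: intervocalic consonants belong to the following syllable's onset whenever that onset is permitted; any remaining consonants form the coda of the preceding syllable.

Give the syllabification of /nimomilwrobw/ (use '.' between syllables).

ni.mo.milw.robw

Nuclei (vowels): i, o, i, o → 4 syllables.
σ1/σ2 boundary: just /m/ — single C goes to the following onset.
σ2/σ3 boundary: /m/ → onset of the next syllable (single consonants are always licit onsets).
σ3/σ4 boundary: /lwr/ — longest licit onset from the right is /r/, leaving /lw/ as coda.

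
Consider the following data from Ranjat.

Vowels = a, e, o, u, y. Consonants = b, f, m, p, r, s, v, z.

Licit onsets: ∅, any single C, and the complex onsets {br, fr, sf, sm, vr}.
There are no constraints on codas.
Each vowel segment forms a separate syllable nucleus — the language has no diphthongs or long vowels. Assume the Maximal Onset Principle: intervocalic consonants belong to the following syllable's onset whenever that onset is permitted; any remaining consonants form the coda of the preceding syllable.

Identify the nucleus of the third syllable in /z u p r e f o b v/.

Nuclei (vowels): u, e, o → 3 syllables.
The third nucleus (vowel 3 from the left) is /o/.

o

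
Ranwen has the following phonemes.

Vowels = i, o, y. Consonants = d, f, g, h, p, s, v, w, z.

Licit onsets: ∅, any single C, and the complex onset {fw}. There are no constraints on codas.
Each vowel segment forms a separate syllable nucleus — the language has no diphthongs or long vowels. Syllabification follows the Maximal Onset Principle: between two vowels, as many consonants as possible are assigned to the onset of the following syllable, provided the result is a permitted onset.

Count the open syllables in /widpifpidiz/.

1

Vowels present: i, i, i, i; each is a nucleus, giving 4 syllables.
/i…i/ gap (V1→V2): /dp/; trying suffixes from longest down, /p/ is the first permitted one, so coda /d/ | onset /p/.
/i…i/ gap (V2→V3): /fp/ splits as /f/ + /p/ (/p/ is the longest suffix that is a licit onset).
/i…i/ gap (V3→V4): /d/ is a single consonant, so it becomes the next onset.
Result: wid.pif.pi.diz.
Classifying each syllable: /wid/ (closed), /pif/ (closed), /pi/ (open), /diz/ (closed).
Open syllables: 1.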